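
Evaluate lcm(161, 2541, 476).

3974124

161 = 7 · 23; 2541 = 3 · 7 · 11²; 476 = 2² · 7 · 17
lcm takes max exponent of each prime: 2² · 3 · 7 · 11² · 17 · 23 = 3974124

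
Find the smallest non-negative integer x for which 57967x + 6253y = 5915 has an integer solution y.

gcd(57967, 6253) = 169 (Euclid: 57967 = 9·6253 + 1690; 6253 = 3·1690 + 1183; 1690 = 1·1183 + 507; 1183 = 2·507 + 169; 507 = 3·169 + 0), and 169 | 5915.
Extended Euclid: 57967·(-11) + 6253·(102) = 169. Scale by 35: x₀ = -385.
General solution x = x₀ + 37t; reducing mod 37 gives x = 22 (and y = -203).

22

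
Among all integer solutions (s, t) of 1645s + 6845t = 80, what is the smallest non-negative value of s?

1032

gcd(1645, 6845) = 5 (Euclid: 6845 = 4·1645 + 265; 1645 = 6·265 + 55; 265 = 4·55 + 45; 55 = 1·45 + 10; 45 = 4·10 + 5; 10 = 2·5 + 0), and 5 | 80.
Extended Euclid: 1645·(-620) + 6845·(149) = 5. Scale by 16: s₀ = -9920.
General solution s = s₀ + 1369k; reducing mod 1369 gives s = 1032 (and t = -248).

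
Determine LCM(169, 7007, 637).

91091

169 = 13²; 7007 = 7² · 11 · 13; 637 = 7² · 13
lcm takes max exponent of each prime: 7² · 11 · 13² = 91091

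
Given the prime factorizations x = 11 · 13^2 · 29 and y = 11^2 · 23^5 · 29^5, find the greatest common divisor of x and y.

319

min exponent per shared prime: 11 · 29 = 319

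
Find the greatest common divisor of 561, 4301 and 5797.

gcd(561, 4301): 4301 = 7·561 + 374; 561 = 1·374 + 187; 374 = 2·187 + 0 → 187
gcd(187, 5797): 5797 = 31·187 + 0 → 187

187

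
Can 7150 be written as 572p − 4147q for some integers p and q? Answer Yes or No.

Yes

By Bézout, 572p − 4147q = 7150 has integer solutions iff gcd(572, 4147) | 7150.
Euclid: 4147 = 7·572 + 143; 572 = 4·143 + 0. gcd = 143; 7150 mod 143 = 0. Yes.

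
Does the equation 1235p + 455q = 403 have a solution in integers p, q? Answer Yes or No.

No

By Bézout, 1235p + 455q = 403 has integer solutions iff gcd(1235, 455) | 403.
Euclid: 1235 = 2·455 + 325; 455 = 1·325 + 130; 325 = 2·130 + 65; 130 = 2·65 + 0. gcd = 65; 403 mod 65 = 13. No.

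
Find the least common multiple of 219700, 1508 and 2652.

219700 = 2² · 5² · 13³; 1508 = 2² · 13 · 29; 2652 = 2² · 3 · 13 · 17
lcm takes max exponent of each prime: 2² · 3 · 5² · 13³ · 17 · 29 = 324936300

324936300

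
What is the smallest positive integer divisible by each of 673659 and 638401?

673659 = 3² · 7 · 17² · 37; 638401 = 17² · 47²
max exponents: 3² · 7 · 17² · 37 · 47² = 1488112731

1488112731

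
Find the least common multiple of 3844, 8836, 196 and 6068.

631190938868

lcm(3844, 8836) = 3844·8836/gcd = 33965584/4 = 8491396
lcm(8491396, 196) = 8491396·196/gcd = 1664313616/4 = 416078404
lcm(416078404, 6068) = 416078404·6068/gcd = 2524763755472/4 = 631190938868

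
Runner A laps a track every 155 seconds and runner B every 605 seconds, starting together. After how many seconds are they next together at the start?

gcd first: 605 = 3·155 + 140; 155 = 1·140 + 15; 140 = 9·15 + 5; 15 = 3·5 + 0 → gcd = 5
lcm = 155·605/gcd = 93775/5 = 18755

18755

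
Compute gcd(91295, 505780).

95

Euclid: 505780 = 5·91295 + 49305; 91295 = 1·49305 + 41990; 49305 = 1·41990 + 7315; 41990 = 5·7315 + 5415; 7315 = 1·5415 + 1900; 5415 = 2·1900 + 1615; 1900 = 1·1615 + 285; 1615 = 5·285 + 190; 285 = 1·190 + 95; 190 = 2·95 + 0. Last nonzero remainder: 95.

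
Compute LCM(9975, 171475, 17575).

lcm(9975, 171475) = 9975·171475/gcd = 1710463125/475 = 3600975
lcm(3600975, 17575) = 3600975·17575/gcd = 63287135625/475 = 133236075

133236075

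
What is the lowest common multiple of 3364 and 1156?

gcd first: 3364 = 2·1156 + 1052; 1156 = 1·1052 + 104; 1052 = 10·104 + 12; 104 = 8·12 + 8; 12 = 1·8 + 4; 8 = 2·4 + 0 → gcd = 4
lcm = 3364·1156/gcd = 3888784/4 = 972196

972196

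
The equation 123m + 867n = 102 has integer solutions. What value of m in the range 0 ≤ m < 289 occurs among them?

Reduce mod 867: 123m ≡ 102 (mod 867). With g = gcd(123, 867) = 3 dividing 102, divide through: 41m ≡ 34 (mod 289).
Since gcd(41, 289) = 1, m ≡ 34·(41)⁻¹ ≡ 170 (mod 289). Smallest non-negative: 170.

170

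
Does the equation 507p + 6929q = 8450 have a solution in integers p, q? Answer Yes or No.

Yes

By Bézout, 507p + 6929q = 8450 has integer solutions iff gcd(507, 6929) | 8450.
Euclid: 6929 = 13·507 + 338; 507 = 1·338 + 169; 338 = 2·169 + 0. gcd = 169; 8450 mod 169 = 0. Yes.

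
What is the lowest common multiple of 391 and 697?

gcd first: 697 = 1·391 + 306; 391 = 1·306 + 85; 306 = 3·85 + 51; 85 = 1·51 + 34; 51 = 1·34 + 17; 34 = 2·17 + 0 → gcd = 17
lcm = 391·697/gcd = 272527/17 = 16031

16031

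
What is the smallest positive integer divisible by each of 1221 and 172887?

6396819

gcd first: 172887 = 141·1221 + 726; 1221 = 1·726 + 495; 726 = 1·495 + 231; 495 = 2·231 + 33; 231 = 7·33 + 0 → gcd = 33
lcm = 1221·172887/gcd = 211095027/33 = 6396819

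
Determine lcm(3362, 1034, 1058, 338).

155392705754

3362 = 2 · 41²; 1034 = 2 · 11 · 47; 1058 = 2 · 23²; 338 = 2 · 13²
lcm takes max exponent of each prime: 2 · 11 · 13² · 23² · 41² · 47 = 155392705754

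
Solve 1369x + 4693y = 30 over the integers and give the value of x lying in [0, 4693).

Reduce mod 4693: 1369x ≡ 30 (mod 4693). With g = gcd(1369, 4693) = 1 dividing 30, divide through: 1369x ≡ 30 (mod 4693).
Since gcd(1369, 4693) = 1, x ≡ 30·(1369)⁻¹ ≡ 144 (mod 4693). Smallest non-negative: 144.

144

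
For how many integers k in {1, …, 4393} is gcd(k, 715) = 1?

2949

715 = 5·11·13. Inclusion–exclusion on these primes:
4393 − ⌊4393/5⌋ − ⌊4393/11⌋ − ⌊4393/13⌋ + ⌊4393/55⌋ + ⌊4393/65⌋ + ⌊4393/143⌋ − ⌊4393/715⌋ = 2949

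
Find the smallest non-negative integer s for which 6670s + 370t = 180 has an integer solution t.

gcd(6670, 370) = 10 (Euclid: 6670 = 18·370 + 10; 370 = 37·10 + 0), and 10 | 180.
Extended Euclid: 6670·(1) + 370·(-18) = 10. Scale by 18: s₀ = 18.
General solution s = s₀ + 37k; reducing mod 37 gives s = 18 (and t = -324).

18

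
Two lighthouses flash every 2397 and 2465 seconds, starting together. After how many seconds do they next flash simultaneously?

2397 = 3 · 17 · 47; 2465 = 5 · 17 · 29
max exponents: 3 · 5 · 17 · 29 · 47 = 347565

347565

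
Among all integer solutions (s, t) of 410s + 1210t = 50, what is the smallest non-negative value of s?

Reduce mod 1210: 410s ≡ 50 (mod 1210). With g = gcd(410, 1210) = 10 dividing 50, divide through: 41s ≡ 5 (mod 121).
Since gcd(41, 121) = 1, s ≡ 5·(41)⁻¹ ≡ 68 (mod 121). Smallest non-negative: 68.

68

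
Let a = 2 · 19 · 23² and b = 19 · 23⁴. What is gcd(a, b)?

min exponent per shared prime: 19 · 23² = 10051

10051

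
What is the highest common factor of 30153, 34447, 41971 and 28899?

19

30153 = 3 · 19 · 23²; 34447 = 7² · 19 · 37; 41971 = 19 · 47²; 28899 = 3² · 13² · 19
gcd takes min exponent of each prime: 19 = 19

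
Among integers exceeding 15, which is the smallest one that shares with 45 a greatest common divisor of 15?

gcd(x, 45) = 15 forces 15 | x; write x = 15s. Then gcd(15s, 15·3) = 15·gcd(s, 3), so need gcd(s, 3) = 1.
15s > 15 gives s ≥ 2. The least s ≥ 2 coprime to 3 is 2, so x = 15·2 = 30.

30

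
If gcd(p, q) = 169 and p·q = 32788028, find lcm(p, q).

Since gcd(p,q)·lcm(p,q) = pq, lcm = 32788028/169 = 194012.

194012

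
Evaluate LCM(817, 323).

817 = 19 · 43; 323 = 17 · 19
max exponents: 17 · 19 · 43 = 13889

13889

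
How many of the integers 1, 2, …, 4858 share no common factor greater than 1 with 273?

273 = 3·7·13. Inclusion–exclusion on these primes:
4858 − ⌊4858/3⌋ − ⌊4858/7⌋ − ⌊4858/13⌋ + ⌊4858/21⌋ + ⌊4858/39⌋ + ⌊4858/91⌋ − ⌊4858/273⌋ = 2563

2563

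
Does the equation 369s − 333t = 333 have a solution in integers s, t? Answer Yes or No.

gcd(369, 333): 369 = 1·333 + 36; 333 = 9·36 + 9; 36 = 4·9 + 0 → 9
9 divides 333, so a solution exists.

Yes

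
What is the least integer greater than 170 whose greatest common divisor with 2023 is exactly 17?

187

2023 = 17·119. Any m with gcd(m, 2023) = 17 is a multiple of 17, say 17s, with s coprime to 119.
Need s > 170/17, so s ≥ 11. First s ≥ 11 with gcd(s, 119) = 1 is s = 11. Thus m = 17·11 = 187.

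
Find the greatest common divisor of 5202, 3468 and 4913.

gcd(5202, 3468): 5202 = 1·3468 + 1734; 3468 = 2·1734 + 0 → 1734
gcd(1734, 4913): 4913 = 2·1734 + 1445; 1734 = 1·1445 + 289; 1445 = 5·289 + 0 → 289

289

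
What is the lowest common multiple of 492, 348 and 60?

71340

lcm(492, 348) = 492·348/gcd = 171216/12 = 14268
lcm(14268, 60) = 14268·60/gcd = 856080/12 = 71340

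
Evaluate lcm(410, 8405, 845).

410 = 2 · 5 · 41; 8405 = 5 · 41²; 845 = 5 · 13²
lcm takes max exponent of each prime: 2 · 5 · 13² · 41² = 2840890

2840890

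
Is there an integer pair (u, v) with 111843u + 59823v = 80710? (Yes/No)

No

gcd(111843, 59823): 111843 = 1·59823 + 52020; 59823 = 1·52020 + 7803; 52020 = 6·7803 + 5202; 7803 = 1·5202 + 2601; 5202 = 2·2601 + 0 → 2601
2601 does not divide 80710, so a solution does not exist.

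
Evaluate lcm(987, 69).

gcd first: 987 = 14·69 + 21; 69 = 3·21 + 6; 21 = 3·6 + 3; 6 = 2·3 + 0 → gcd = 3
lcm = 987·69/gcd = 68103/3 = 22701

22701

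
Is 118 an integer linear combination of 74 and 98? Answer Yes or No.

By Bézout, 74x + 98y = 118 has integer solutions iff gcd(74, 98) | 118.
Euclid: 98 = 1·74 + 24; 74 = 3·24 + 2; 24 = 12·2 + 0. gcd = 2; 118 mod 2 = 0. Yes.

Yes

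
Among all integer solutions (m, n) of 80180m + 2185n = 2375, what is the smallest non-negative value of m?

Reduce mod 2185: 80180m ≡ 2375 (mod 2185). With g = gcd(80180, 2185) = 95 dividing 2375, divide through: 844m ≡ 25 (mod 23).
Since gcd(844, 23) = 1, m ≡ 25·(844)⁻¹ ≡ 3 (mod 23). Smallest non-negative: 3.

3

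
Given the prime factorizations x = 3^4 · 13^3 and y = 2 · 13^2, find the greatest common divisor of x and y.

169

min exponent per shared prime: 13^2 = 169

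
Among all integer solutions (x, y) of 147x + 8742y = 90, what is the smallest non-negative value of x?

1190

Euclid: 8742 = 59·147 + 69; 147 = 2·69 + 9; 69 = 7·9 + 6; 9 = 1·6 + 3; 6 = 2·3 + 0 → gcd = 3; 90 = 3·30.
Back-substitution yields 147·(1011) + 8742·(-17) = 3, so one solution is x = 1011·30 = 30330, y = -17·30 = -510.
Solutions in x differ by 8742/3 = 2914; the one in [0, 2914) is 30330 mod 2914 = 1190.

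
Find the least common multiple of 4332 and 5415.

4332 = 2² · 3 · 19²; 5415 = 3 · 5 · 19²
max exponents: 2² · 3 · 5 · 19² = 21660

21660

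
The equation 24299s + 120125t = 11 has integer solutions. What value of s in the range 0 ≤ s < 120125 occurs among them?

Euclid: 120125 = 4·24299 + 22929; 24299 = 1·22929 + 1370; 22929 = 16·1370 + 1009; 1370 = 1·1009 + 361; 1009 = 2·361 + 287; 361 = 1·287 + 74; 287 = 3·74 + 65; 74 = 1·65 + 9; 65 = 7·9 + 2; 9 = 4·2 + 1; 2 = 2·1 + 0 → gcd = 1; 11 = 1·11.
Back-substitution yields 24299·(53574) + 120125·(-10837) = 1, so one solution is s = 53574·11 = 589314, t = -10837·11 = -119207.
Solutions in s differ by 120125/1 = 120125; the one in [0, 120125) is 589314 mod 120125 = 108814.

108814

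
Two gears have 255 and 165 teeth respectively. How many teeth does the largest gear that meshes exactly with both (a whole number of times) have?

15

255 = 3 · 5 · 17
165 = 3 · 5 · 11
Common: 3 · 5 = 15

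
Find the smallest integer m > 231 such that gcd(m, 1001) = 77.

308

1001 = 77·13. Any m with gcd(m, 1001) = 77 is a multiple of 77, say 77s, with s coprime to 13.
Need s > 231/77, so s ≥ 4. First s ≥ 4 with gcd(s, 13) = 1 is s = 4. Thus m = 77·4 = 308.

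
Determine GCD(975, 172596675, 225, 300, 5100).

75

gcd(975, 172596675): 172596675 = 177022·975 + 225; 975 = 4·225 + 75; 225 = 3·75 + 0 → 75
gcd(75, 225): 225 = 3·75 + 0 → 75
gcd(75, 300): 300 = 4·75 + 0 → 75
gcd(75, 5100): 5100 = 68·75 + 0 → 75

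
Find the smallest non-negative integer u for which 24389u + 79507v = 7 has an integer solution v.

69763

gcd(24389, 79507) = 1 (Euclid: 79507 = 3·24389 + 6340; 24389 = 3·6340 + 5369; 6340 = 1·5369 + 971; 5369 = 5·971 + 514; 971 = 1·514 + 457; 514 = 1·457 + 57; 457 = 8·57 + 1; 57 = 57·1 + 0), and 1 | 7.
Extended Euclid: 24389·(-1392) + 79507·(427) = 1. Scale by 7: u₀ = -9744.
General solution u = u₀ + 79507t; reducing mod 79507 gives u = 69763 (and v = -21400).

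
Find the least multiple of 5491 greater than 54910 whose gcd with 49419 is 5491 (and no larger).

gcd(k, 49419) = 5491 forces 5491 | k; write k = 5491s. Then gcd(5491s, 5491·9) = 5491·gcd(s, 9), so need gcd(s, 9) = 1.
5491s > 54910 gives s ≥ 11. The least s ≥ 11 coprime to 9 is 11, so k = 5491·11 = 60401.

60401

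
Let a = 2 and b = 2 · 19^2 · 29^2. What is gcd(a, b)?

min exponent per shared prime: 2 = 2

2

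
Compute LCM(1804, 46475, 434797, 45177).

1237319345219100

lcm(1804, 46475) = 1804·46475/gcd = 83840900/11 = 7621900
lcm(7621900, 434797) = 7621900·434797/gcd = 3313979254300/11 = 301270841300
lcm(301270841300, 45177) = 301270841300·45177/gcd = 13610512797410100/11 = 1237319345219100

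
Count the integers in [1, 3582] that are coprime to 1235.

2507

Prime factors of 1235: 5, 13, 19. Count integers ≤ 3582 divisible by none of them.
By inclusion–exclusion: 3582 − ⌊3582/5⌋ − ⌊3582/13⌋ − ⌊3582/19⌋ + ⌊3582/65⌋ + ⌊3582/95⌋ + ⌊3582/247⌋ − ⌊3582/1235⌋ = 2507.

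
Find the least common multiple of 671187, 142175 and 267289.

lcm(671187, 142175) = 671187·142175/gcd = 95426011725/121 = 788644725
lcm(788644725, 267289) = 788644725·267289/gcd = 210796059900525/5687 = 37066302075

37066302075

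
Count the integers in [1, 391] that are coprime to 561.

Prime factors of 561: 3, 11, 17. Count integers ≤ 391 divisible by none of them.
By inclusion–exclusion: 391 − ⌊391/3⌋ − ⌊391/11⌋ − ⌊391/17⌋ + ⌊391/33⌋ + ⌊391/51⌋ + ⌊391/187⌋ − ⌊391/561⌋ = 223.

223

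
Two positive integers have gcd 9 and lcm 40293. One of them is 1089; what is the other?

333

p·q = gcd·lcm = 9·40293 = 362637, so q = 362637/1089 = 333.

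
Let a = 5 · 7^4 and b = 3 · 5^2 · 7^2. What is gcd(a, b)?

245

min exponent per shared prime: 5 · 7^2 = 245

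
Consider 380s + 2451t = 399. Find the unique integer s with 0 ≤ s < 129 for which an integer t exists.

72

gcd(380, 2451) = 19 (Euclid: 2451 = 6·380 + 171; 380 = 2·171 + 38; 171 = 4·38 + 19; 38 = 2·19 + 0), and 19 | 399.
Extended Euclid: 380·(-58) + 2451·(9) = 19. Scale by 21: s₀ = -1218.
General solution s = s₀ + 129k; reducing mod 129 gives s = 72 (and t = -11).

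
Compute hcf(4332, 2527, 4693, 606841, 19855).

361

gcd(4332, 2527): 4332 = 1·2527 + 1805; 2527 = 1·1805 + 722; 1805 = 2·722 + 361; 722 = 2·361 + 0 → 361
gcd(361, 4693): 4693 = 13·361 + 0 → 361
gcd(361, 606841): 606841 = 1681·361 + 0 → 361
gcd(361, 19855): 19855 = 55·361 + 0 → 361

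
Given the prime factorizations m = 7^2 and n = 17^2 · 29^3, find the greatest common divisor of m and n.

1

min exponent per shared prime: (none) = 1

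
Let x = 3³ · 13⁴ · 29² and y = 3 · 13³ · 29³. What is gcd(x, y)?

5543031

min exponent per shared prime: 3 · 13³ · 29² = 5543031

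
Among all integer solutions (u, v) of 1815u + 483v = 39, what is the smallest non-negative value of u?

gcd(1815, 483) = 3 (Euclid: 1815 = 3·483 + 366; 483 = 1·366 + 117; 366 = 3·117 + 15; 117 = 7·15 + 12; 15 = 1·12 + 3; 12 = 4·3 + 0), and 3 | 39.
Extended Euclid: 1815·(33) + 483·(-124) = 3. Scale by 13: u₀ = 429.
General solution u = u₀ + 161t; reducing mod 161 gives u = 107 (and v = -402).

107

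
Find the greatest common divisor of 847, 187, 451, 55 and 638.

847 = 7 · 11²; 187 = 11 · 17; 451 = 11 · 41; 55 = 5 · 11; 638 = 2 · 11 · 29
gcd takes min exponent of each prime: 11 = 11

11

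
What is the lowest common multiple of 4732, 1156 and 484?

165473308

4732 = 2² · 7 · 13²; 1156 = 2² · 17²; 484 = 2² · 11²
lcm takes max exponent of each prime: 2² · 7 · 11² · 13² · 17² = 165473308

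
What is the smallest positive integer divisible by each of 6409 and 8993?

6409 = 13 · 17 · 29; 8993 = 17 · 23²
max exponents: 13 · 17 · 23² · 29 = 3390361

3390361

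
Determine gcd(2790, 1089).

9

2790 = 2 · 3² · 5 · 31
1089 = 3² · 11²
Common: 3² = 9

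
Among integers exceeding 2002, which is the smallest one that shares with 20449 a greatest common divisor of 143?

gcd(t, 20449) = 143 forces 143 | t; write t = 143s. Then gcd(143s, 143·143) = 143·gcd(s, 143), so need gcd(s, 143) = 1.
143s > 2002 gives s ≥ 15. The least s ≥ 15 coprime to 143 is 15, so t = 143·15 = 2145.

2145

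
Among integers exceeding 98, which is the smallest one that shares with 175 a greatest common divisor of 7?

Multiples of 7 above 98: 7·15, 7·16, … . Need the cofactor coprime to 175/7 = 25.
Checking s = 15, 16, … the first with gcd(s, 25) = 1 is s = 16, giving 112.

112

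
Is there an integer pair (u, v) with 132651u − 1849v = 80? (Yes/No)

gcd(132651, 1849): 132651 = 71·1849 + 1372; 1849 = 1·1372 + 477; 1372 = 2·477 + 418; 477 = 1·418 + 59; 418 = 7·59 + 5; 59 = 11·5 + 4; 5 = 1·4 + 1; 4 = 4·1 + 0 → 1
1 divides 80, so a solution exists.

Yes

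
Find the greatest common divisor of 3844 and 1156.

4

Euclid: 3844 = 3·1156 + 376; 1156 = 3·376 + 28; 376 = 13·28 + 12; 28 = 2·12 + 4; 12 = 3·4 + 0. Last nonzero remainder: 4.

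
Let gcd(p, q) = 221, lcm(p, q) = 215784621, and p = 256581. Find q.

p·q = gcd·lcm = 221·215784621 = 47688401241, so q = 47688401241/256581 = 185861.

185861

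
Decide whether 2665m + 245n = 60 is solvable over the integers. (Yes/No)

By Bézout, 2665m + 245n = 60 has integer solutions iff gcd(2665, 245) | 60.
Euclid: 2665 = 10·245 + 215; 245 = 1·215 + 30; 215 = 7·30 + 5; 30 = 6·5 + 0. gcd = 5; 60 mod 5 = 0. Yes.

Yes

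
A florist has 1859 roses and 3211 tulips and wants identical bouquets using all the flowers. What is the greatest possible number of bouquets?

169

Euclid: 3211 = 1·1859 + 1352; 1859 = 1·1352 + 507; 1352 = 2·507 + 338; 507 = 1·338 + 169; 338 = 2·169 + 0. Last nonzero remainder: 169.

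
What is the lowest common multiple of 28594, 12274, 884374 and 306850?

28594 = 2 · 17 · 29²; 12274 = 2 · 17 · 19²; 884374 = 2 · 17 · 19 · 37²; 306850 = 2 · 5² · 17 · 19²
lcm takes max exponent of each prime: 2 · 5² · 17 · 19² · 29² · 37² = 353285303650

353285303650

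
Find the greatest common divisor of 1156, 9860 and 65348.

68

gcd(1156, 9860): 9860 = 8·1156 + 612; 1156 = 1·612 + 544; 612 = 1·544 + 68; 544 = 8·68 + 0 → 68
gcd(68, 65348): 65348 = 961·68 + 0 → 68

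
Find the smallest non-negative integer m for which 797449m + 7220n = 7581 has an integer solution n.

Euclid: 797449 = 110·7220 + 3249; 7220 = 2·3249 + 722; 3249 = 4·722 + 361; 722 = 2·361 + 0 → gcd = 361; 7581 = 361·21.
Back-substitution yields 797449·(9) + 7220·(-994) = 361, so one solution is m = 9·21 = 189, n = -994·21 = -20874.
Solutions in m differ by 7220/361 = 20; the one in [0, 20) is 189 mod 20 = 9.

9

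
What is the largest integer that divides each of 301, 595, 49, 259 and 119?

gcd(301, 595): 595 = 1·301 + 294; 301 = 1·294 + 7; 294 = 42·7 + 0 → 7
gcd(7, 49): 49 = 7·7 + 0 → 7
gcd(7, 259): 259 = 37·7 + 0 → 7
gcd(7, 119): 119 = 17·7 + 0 → 7

7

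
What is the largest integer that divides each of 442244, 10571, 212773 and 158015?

gcd(442244, 10571): 442244 = 41·10571 + 8833; 10571 = 1·8833 + 1738; 8833 = 5·1738 + 143; 1738 = 12·143 + 22; 143 = 6·22 + 11; 22 = 2·11 + 0 → 11
gcd(11, 212773): 212773 = 19343·11 + 0 → 11
gcd(11, 158015): 158015 = 14365·11 + 0 → 11

11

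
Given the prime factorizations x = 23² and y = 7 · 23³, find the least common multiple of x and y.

max exponent per prime: 7 · 23³ = 85169

85169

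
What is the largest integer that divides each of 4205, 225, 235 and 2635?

5

gcd(4205, 225): 4205 = 18·225 + 155; 225 = 1·155 + 70; 155 = 2·70 + 15; 70 = 4·15 + 10; 15 = 1·10 + 5; 10 = 2·5 + 0 → 5
gcd(5, 235): 235 = 47·5 + 0 → 5
gcd(5, 2635): 2635 = 527·5 + 0 → 5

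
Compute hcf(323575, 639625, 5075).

175

323575 = 5² · 7 · 43²; 639625 = 5³ · 7 · 17 · 43; 5075 = 5² · 7 · 29
gcd takes min exponent of each prime: 5² · 7 = 175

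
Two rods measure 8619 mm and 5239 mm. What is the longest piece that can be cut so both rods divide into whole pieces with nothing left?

169

Euclid: 8619 = 1·5239 + 3380; 5239 = 1·3380 + 1859; 3380 = 1·1859 + 1521; 1859 = 1·1521 + 338; 1521 = 4·338 + 169; 338 = 2·169 + 0. Last nonzero remainder: 169.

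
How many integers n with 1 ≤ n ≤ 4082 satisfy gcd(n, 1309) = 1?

1309 = 7·11·17. Inclusion–exclusion on these primes:
4082 − ⌊4082/7⌋ − ⌊4082/11⌋ − ⌊4082/17⌋ + ⌊4082/77⌋ + ⌊4082/119⌋ + ⌊4082/187⌋ − ⌊4082/1309⌋ = 2993

2993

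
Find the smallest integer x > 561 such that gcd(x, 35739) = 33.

660

35739 = 33·1083. Any x with gcd(x, 35739) = 33 is a multiple of 33, say 33s, with s coprime to 1083.
Need s > 561/33, so s ≥ 18. First s ≥ 18 with gcd(s, 1083) = 1 is s = 20. Thus x = 33·20 = 660.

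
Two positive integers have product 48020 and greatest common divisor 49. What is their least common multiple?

980

Since gcd(m,n)·lcm(m,n) = mn, lcm = 48020/49 = 980.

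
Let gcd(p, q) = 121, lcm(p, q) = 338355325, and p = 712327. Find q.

57475

Using pq = gcd(p,q)·lcm(p,q) = 121·338355325 = 40940994325, we get q = 40940994325/712327 = 57475.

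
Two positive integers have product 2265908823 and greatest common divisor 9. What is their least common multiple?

Since gcd(a,b)·lcm(a,b) = ab, lcm = 2265908823/9 = 251767647.

251767647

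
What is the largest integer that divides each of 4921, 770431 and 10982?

19

4921 = 7 · 19 · 37; 770431 = 19 · 23 · 41 · 43; 10982 = 2 · 17² · 19
gcd takes min exponent of each prime: 19 = 19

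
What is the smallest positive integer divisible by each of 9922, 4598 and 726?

565554

lcm(9922, 4598) = 9922·4598/gcd = 45621356/242 = 188518
lcm(188518, 726) = 188518·726/gcd = 136864068/242 = 565554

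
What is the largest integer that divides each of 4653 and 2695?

11

4653 = 3² · 11 · 47
2695 = 5 · 7² · 11
Common: 11 = 11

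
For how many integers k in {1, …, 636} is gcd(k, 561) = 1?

363

561 = 3·11·17. Inclusion–exclusion on these primes:
636 − ⌊636/3⌋ − ⌊636/11⌋ − ⌊636/17⌋ + ⌊636/33⌋ + ⌊636/51⌋ + ⌊636/187⌋ − ⌊636/561⌋ = 363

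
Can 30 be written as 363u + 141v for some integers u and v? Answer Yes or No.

By Bézout, 363u + 141v = 30 has integer solutions iff gcd(363, 141) | 30.
Euclid: 363 = 2·141 + 81; 141 = 1·81 + 60; 81 = 1·60 + 21; 60 = 2·21 + 18; 21 = 1·18 + 3; 18 = 6·3 + 0. gcd = 3; 30 mod 3 = 0. Yes.

Yes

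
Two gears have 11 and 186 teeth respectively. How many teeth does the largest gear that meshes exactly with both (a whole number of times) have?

Euclid: 186 = 16·11 + 10; 11 = 1·10 + 1; 10 = 10·1 + 0. Last nonzero remainder: 1.

1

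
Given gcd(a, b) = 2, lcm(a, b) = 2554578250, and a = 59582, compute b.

85750

a·b = gcd·lcm = 2·2554578250 = 5109156500, so b = 5109156500/59582 = 85750.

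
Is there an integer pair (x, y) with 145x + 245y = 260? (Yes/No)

gcd(145, 245): 245 = 1·145 + 100; 145 = 1·100 + 45; 100 = 2·45 + 10; 45 = 4·10 + 5; 10 = 2·5 + 0 → 5
5 divides 260, so a solution exists.

Yes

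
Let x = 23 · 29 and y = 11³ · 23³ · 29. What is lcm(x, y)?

469634033

max exponent per prime: 11³ · 23³ · 29 = 469634033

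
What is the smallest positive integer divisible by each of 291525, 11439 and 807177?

lcm(291525, 11439) = 291525·11439/gcd = 3334754475/3 = 1111584825
lcm(1111584825, 807177) = 1111584825·807177/gcd = 897245704289025/3 = 299081901429675

299081901429675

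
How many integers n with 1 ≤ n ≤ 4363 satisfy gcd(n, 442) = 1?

1896

442 = 2·13·17. Inclusion–exclusion on these primes:
4363 − ⌊4363/2⌋ − ⌊4363/13⌋ − ⌊4363/17⌋ + ⌊4363/26⌋ + ⌊4363/34⌋ + ⌊4363/221⌋ − ⌊4363/442⌋ = 1896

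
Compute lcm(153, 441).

153 = 3² · 17; 441 = 3² · 7²
max exponents: 3² · 7² · 17 = 7497

7497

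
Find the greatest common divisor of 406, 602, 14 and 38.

gcd(406, 602): 602 = 1·406 + 196; 406 = 2·196 + 14; 196 = 14·14 + 0 → 14
gcd(14, 14): 14 = 1·14 + 0 → 14
gcd(14, 38): 38 = 2·14 + 10; 14 = 1·10 + 4; 10 = 2·4 + 2; 4 = 2·2 + 0 → 2

2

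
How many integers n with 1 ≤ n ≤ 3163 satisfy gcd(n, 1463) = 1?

2336

1463 = 7·11·19. Inclusion–exclusion on these primes:
3163 − ⌊3163/7⌋ − ⌊3163/11⌋ − ⌊3163/19⌋ + ⌊3163/77⌋ + ⌊3163/133⌋ + ⌊3163/209⌋ − ⌊3163/1463⌋ = 2336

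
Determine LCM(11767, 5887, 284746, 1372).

39450037186868

11767 = 7 · 41²; 5887 = 7 · 29²; 284746 = 2 · 7 · 11 · 43²; 1372 = 2² · 7³
lcm takes max exponent of each prime: 2² · 7³ · 11 · 29² · 41² · 43² = 39450037186868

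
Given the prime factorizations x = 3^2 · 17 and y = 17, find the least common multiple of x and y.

max exponent per prime: 3^2 · 17 = 153

153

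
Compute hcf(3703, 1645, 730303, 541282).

gcd(3703, 1645): 3703 = 2·1645 + 413; 1645 = 3·413 + 406; 413 = 1·406 + 7; 406 = 58·7 + 0 → 7
gcd(7, 730303): 730303 = 104329·7 + 0 → 7
gcd(7, 541282): 541282 = 77326·7 + 0 → 7

7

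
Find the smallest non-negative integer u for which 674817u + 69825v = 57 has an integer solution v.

Reduce mod 69825: 674817u ≡ 57 (mod 69825). With g = gcd(674817, 69825) = 3 dividing 57, divide through: 224939u ≡ 19 (mod 23275).
Since gcd(224939, 23275) = 1, u ≡ 19·(224939)⁻¹ ≡ 12521 (mod 23275). Smallest non-negative: 12521.

12521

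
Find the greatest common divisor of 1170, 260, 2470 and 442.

26

1170 = 2 · 3² · 5 · 13; 260 = 2² · 5 · 13; 2470 = 2 · 5 · 13 · 19; 442 = 2 · 13 · 17
gcd takes min exponent of each prime: 2 · 13 = 26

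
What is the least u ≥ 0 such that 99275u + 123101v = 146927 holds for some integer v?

Euclid: 123101 = 1·99275 + 23826; 99275 = 4·23826 + 3971; 23826 = 6·3971 + 0 → gcd = 3971; 146927 = 3971·37.
Back-substitution yields 99275·(5) + 123101·(-4) = 3971, so one solution is u = 5·37 = 185, v = -4·37 = -148.
Solutions in u differ by 123101/3971 = 31; the one in [0, 31) is 185 mod 31 = 30.

30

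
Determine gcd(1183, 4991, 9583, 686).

gcd(1183, 4991): 4991 = 4·1183 + 259; 1183 = 4·259 + 147; 259 = 1·147 + 112; 147 = 1·112 + 35; 112 = 3·35 + 7; 35 = 5·7 + 0 → 7
gcd(7, 9583): 9583 = 1369·7 + 0 → 7
gcd(7, 686): 686 = 98·7 + 0 → 7

7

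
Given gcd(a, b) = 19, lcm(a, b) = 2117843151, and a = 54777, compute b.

Using ab = gcd(a,b)·lcm(a,b) = 19·2117843151 = 40239019869, we get b = 40239019869/54777 = 734597.

734597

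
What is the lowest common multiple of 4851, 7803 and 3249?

lcm(4851, 7803) = 4851·7803/gcd = 37852353/9 = 4205817
lcm(4205817, 3249) = 4205817·3249/gcd = 13664699433/9 = 1518299937

1518299937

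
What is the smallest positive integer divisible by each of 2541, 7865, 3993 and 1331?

1816815

2541 = 3 · 7 · 11²; 7865 = 5 · 11² · 13; 3993 = 3 · 11³; 1331 = 11³
lcm takes max exponent of each prime: 3 · 5 · 7 · 11³ · 13 = 1816815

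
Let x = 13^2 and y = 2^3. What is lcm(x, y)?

1352

max exponent per prime: 2^3 · 13^2 = 1352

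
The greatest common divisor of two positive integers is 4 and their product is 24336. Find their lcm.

Since gcd(u,v)·lcm(u,v) = uv, lcm = 24336/4 = 6084.

6084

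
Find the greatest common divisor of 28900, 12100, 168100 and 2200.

gcd(28900, 12100): 28900 = 2·12100 + 4700; 12100 = 2·4700 + 2700; 4700 = 1·2700 + 2000; 2700 = 1·2000 + 700; 2000 = 2·700 + 600; 700 = 1·600 + 100; 600 = 6·100 + 0 → 100
gcd(100, 168100): 168100 = 1681·100 + 0 → 100
gcd(100, 2200): 2200 = 22·100 + 0 → 100

100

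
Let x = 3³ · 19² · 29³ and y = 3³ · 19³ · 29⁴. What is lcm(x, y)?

130983490233

max exponent per prime: 3³ · 19³ · 29⁴ = 130983490233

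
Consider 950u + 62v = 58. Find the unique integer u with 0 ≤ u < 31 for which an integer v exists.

6

Reduce mod 62: 950u ≡ 58 (mod 62). With g = gcd(950, 62) = 2 dividing 58, divide through: 475u ≡ 29 (mod 31).
Since gcd(475, 31) = 1, u ≡ 29·(475)⁻¹ ≡ 6 (mod 31). Smallest non-negative: 6.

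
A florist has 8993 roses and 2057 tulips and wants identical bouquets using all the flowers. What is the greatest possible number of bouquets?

8993 = 17 · 23²
2057 = 11² · 17
Common: 17 = 17

17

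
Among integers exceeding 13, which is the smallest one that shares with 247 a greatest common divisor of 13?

26

gcd(k, 247) = 13 forces 13 | k; write k = 13s. Then gcd(13s, 13·19) = 13·gcd(s, 19), so need gcd(s, 19) = 1.
13s > 13 gives s ≥ 2. The least s ≥ 2 coprime to 19 is 2, so k = 13·2 = 26.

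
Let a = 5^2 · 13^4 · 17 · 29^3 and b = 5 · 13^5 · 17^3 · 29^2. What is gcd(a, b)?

min exponent per shared prime: 5 · 13^4 · 17 · 29^2 = 2041683085

2041683085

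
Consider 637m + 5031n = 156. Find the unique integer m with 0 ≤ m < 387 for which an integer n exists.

Reduce mod 5031: 637m ≡ 156 (mod 5031). With g = gcd(637, 5031) = 13 dividing 156, divide through: 49m ≡ 12 (mod 387).
Since gcd(49, 387) = 1, m ≡ 12·(49)⁻¹ ≡ 174 (mod 387). Smallest non-negative: 174.

174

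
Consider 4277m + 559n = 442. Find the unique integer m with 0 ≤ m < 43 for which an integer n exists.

35

Reduce mod 559: 4277m ≡ 442 (mod 559). With g = gcd(4277, 559) = 13 dividing 442, divide through: 329m ≡ 34 (mod 43).
Since gcd(329, 43) = 1, m ≡ 34·(329)⁻¹ ≡ 35 (mod 43). Smallest non-negative: 35.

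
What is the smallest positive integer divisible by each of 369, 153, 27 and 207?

432837

369 = 3² · 41; 153 = 3² · 17; 27 = 3³; 207 = 3² · 23
lcm takes max exponent of each prime: 3³ · 17 · 23 · 41 = 432837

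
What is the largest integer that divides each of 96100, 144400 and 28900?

100

96100 = 2² · 5² · 31²; 144400 = 2⁴ · 5² · 19²; 28900 = 2² · 5² · 17²
gcd takes min exponent of each prime: 2² · 5² = 100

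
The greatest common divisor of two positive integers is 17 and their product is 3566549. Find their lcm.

209797

Since gcd(a,b)·lcm(a,b) = ab, lcm = 3566549/17 = 209797.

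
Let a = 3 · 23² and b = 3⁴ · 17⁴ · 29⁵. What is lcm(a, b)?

73405122189027021

max exponent per prime: 3⁴ · 17⁴ · 23² · 29⁵ = 73405122189027021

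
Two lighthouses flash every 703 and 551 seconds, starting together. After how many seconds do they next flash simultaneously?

20387

gcd first: 703 = 1·551 + 152; 551 = 3·152 + 95; 152 = 1·95 + 57; 95 = 1·57 + 38; 57 = 1·38 + 19; 38 = 2·19 + 0 → gcd = 19
lcm = 703·551/gcd = 387353/19 = 20387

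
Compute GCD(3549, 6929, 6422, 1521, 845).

3549 = 3 · 7 · 13²; 6929 = 13² · 41; 6422 = 2 · 13² · 19; 1521 = 3² · 13²; 845 = 5 · 13²
gcd takes min exponent of each prime: 13² = 169

169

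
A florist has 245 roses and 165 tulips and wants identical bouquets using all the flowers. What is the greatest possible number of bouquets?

Euclid: 245 = 1·165 + 80; 165 = 2·80 + 5; 80 = 16·5 + 0. Last nonzero remainder: 5.

5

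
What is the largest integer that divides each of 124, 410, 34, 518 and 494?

gcd(124, 410): 410 = 3·124 + 38; 124 = 3·38 + 10; 38 = 3·10 + 8; 10 = 1·8 + 2; 8 = 4·2 + 0 → 2
gcd(2, 34): 34 = 17·2 + 0 → 2
gcd(2, 518): 518 = 259·2 + 0 → 2
gcd(2, 494): 494 = 247·2 + 0 → 2

2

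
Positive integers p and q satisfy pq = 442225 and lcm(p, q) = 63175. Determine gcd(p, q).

7

gcd·lcm = product, so gcd = 442225/63175 = 7.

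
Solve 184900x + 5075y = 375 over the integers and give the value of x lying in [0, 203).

Euclid: 184900 = 36·5075 + 2200; 5075 = 2·2200 + 675; 2200 = 3·675 + 175; 675 = 3·175 + 150; 175 = 1·150 + 25; 150 = 6·25 + 0 → gcd = 25; 375 = 25·15.
Back-substitution yields 184900·(30) + 5075·(-1093) = 25, so one solution is x = 30·15 = 450, y = -1093·15 = -16395.
Solutions in x differ by 5075/25 = 203; the one in [0, 203) is 450 mod 203 = 44.

44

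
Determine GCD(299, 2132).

299 = 13 · 23
2132 = 2² · 13 · 41
Common: 13 = 13

13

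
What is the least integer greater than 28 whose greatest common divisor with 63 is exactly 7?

Multiples of 7 above 28: 7·5, 7·6, … . Need the cofactor coprime to 63/7 = 9.
Checking s = 5, 6, … the first with gcd(s, 9) = 1 is s = 5, giving 35.

35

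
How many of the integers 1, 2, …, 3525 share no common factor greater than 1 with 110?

1282

Prime factors of 110: 2, 5, 11. Count integers ≤ 3525 divisible by none of them.
By inclusion–exclusion: 3525 − ⌊3525/2⌋ − ⌊3525/5⌋ − ⌊3525/11⌋ + ⌊3525/10⌋ + ⌊3525/22⌋ + ⌊3525/55⌋ − ⌊3525/110⌋ = 1282.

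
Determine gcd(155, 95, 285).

gcd(155, 95): 155 = 1·95 + 60; 95 = 1·60 + 35; 60 = 1·35 + 25; 35 = 1·25 + 10; 25 = 2·10 + 5; 10 = 2·5 + 0 → 5
gcd(5, 285): 285 = 57·5 + 0 → 5

5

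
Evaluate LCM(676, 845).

gcd first: 845 = 1·676 + 169; 676 = 4·169 + 0 → gcd = 169
lcm = 676·845/gcd = 571220/169 = 3380

3380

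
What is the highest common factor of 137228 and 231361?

169

137228 = 2² · 7 · 13² · 29
231361 = 13² · 37²
Common: 13² = 169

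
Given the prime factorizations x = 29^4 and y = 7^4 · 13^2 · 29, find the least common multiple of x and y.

max exponent per prime: 7^4 · 13^2 · 29^4 = 286992704089

286992704089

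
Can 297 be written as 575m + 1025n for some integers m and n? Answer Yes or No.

gcd(575, 1025): 1025 = 1·575 + 450; 575 = 1·450 + 125; 450 = 3·125 + 75; 125 = 1·75 + 50; 75 = 1·50 + 25; 50 = 2·25 + 0 → 25
25 does not divide 297, so a solution does not exist.

No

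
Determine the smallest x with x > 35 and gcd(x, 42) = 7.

49

42 = 7·6. Any x with gcd(x, 42) = 7 is a multiple of 7, say 7s, with s coprime to 6.
Need s > 35/7, so s ≥ 6. First s ≥ 6 with gcd(s, 6) = 1 is s = 7. Thus x = 7·7 = 49.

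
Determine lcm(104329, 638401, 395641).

315503519809

104329 = 17² · 19²; 638401 = 17² · 47²; 395641 = 17² · 37²
lcm takes max exponent of each prime: 17² · 19² · 37² · 47² = 315503519809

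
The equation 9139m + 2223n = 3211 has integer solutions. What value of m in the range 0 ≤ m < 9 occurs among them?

Reduce mod 2223: 9139m ≡ 3211 (mod 2223). With g = gcd(9139, 2223) = 247 dividing 3211, divide through: 37m ≡ 13 (mod 9).
Since gcd(37, 9) = 1, m ≡ 13·(37)⁻¹ ≡ 4 (mod 9). Smallest non-negative: 4.

4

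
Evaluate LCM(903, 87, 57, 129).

903 = 3 · 7 · 43; 87 = 3 · 29; 57 = 3 · 19; 129 = 3 · 43
lcm takes max exponent of each prime: 3 · 7 · 19 · 29 · 43 = 497553

497553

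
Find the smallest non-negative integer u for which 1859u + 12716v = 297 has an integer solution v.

7

Reduce mod 12716: 1859u ≡ 297 (mod 12716). With g = gcd(1859, 12716) = 11 dividing 297, divide through: 169u ≡ 27 (mod 1156).
Since gcd(169, 1156) = 1, u ≡ 27·(169)⁻¹ ≡ 7 (mod 1156). Smallest non-negative: 7.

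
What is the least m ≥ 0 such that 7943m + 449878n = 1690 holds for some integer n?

Euclid: 449878 = 56·7943 + 5070; 7943 = 1·5070 + 2873; 5070 = 1·2873 + 2197; 2873 = 1·2197 + 676; 2197 = 3·676 + 169; 676 = 4·169 + 0 → gcd = 169; 1690 = 169·10.
Back-substitution yields 7943·(-623) + 449878·(11) = 169, so one solution is m = -623·10 = -6230, n = 11·10 = 110.
Solutions in m differ by 449878/169 = 2662; the one in [0, 2662) is -6230 mod 2662 = 1756.

1756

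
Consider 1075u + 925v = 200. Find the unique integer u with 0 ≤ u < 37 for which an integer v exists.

26

Reduce mod 925: 1075u ≡ 200 (mod 925). With g = gcd(1075, 925) = 25 dividing 200, divide through: 43u ≡ 8 (mod 37).
Since gcd(43, 37) = 1, u ≡ 8·(43)⁻¹ ≡ 26 (mod 37). Smallest non-negative: 26.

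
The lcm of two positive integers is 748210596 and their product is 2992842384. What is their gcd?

4

From gcd × lcm = uv: gcd = 2992842384 / 748210596 = 4.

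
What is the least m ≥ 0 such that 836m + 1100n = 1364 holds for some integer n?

Reduce mod 1100: 836m ≡ 1364 (mod 1100). With g = gcd(836, 1100) = 44 dividing 1364, divide through: 19m ≡ 31 (mod 25).
Since gcd(19, 25) = 1, m ≡ 31·(19)⁻¹ ≡ 24 (mod 25). Smallest non-negative: 24.

24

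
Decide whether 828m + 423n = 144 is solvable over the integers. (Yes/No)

Yes

By Bézout, 828m + 423n = 144 has integer solutions iff gcd(828, 423) | 144.
Euclid: 828 = 1·423 + 405; 423 = 1·405 + 18; 405 = 22·18 + 9; 18 = 2·9 + 0. gcd = 9; 144 mod 9 = 0. Yes.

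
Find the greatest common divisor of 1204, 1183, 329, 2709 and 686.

7

gcd(1204, 1183): 1204 = 1·1183 + 21; 1183 = 56·21 + 7; 21 = 3·7 + 0 → 7
gcd(7, 329): 329 = 47·7 + 0 → 7
gcd(7, 2709): 2709 = 387·7 + 0 → 7
gcd(7, 686): 686 = 98·7 + 0 → 7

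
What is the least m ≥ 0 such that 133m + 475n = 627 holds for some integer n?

19

gcd(133, 475) = 19 (Euclid: 475 = 3·133 + 76; 133 = 1·76 + 57; 76 = 1·57 + 19; 57 = 3·19 + 0), and 19 | 627.
Extended Euclid: 133·(-7) + 475·(2) = 19. Scale by 33: m₀ = -231.
General solution m = m₀ + 25t; reducing mod 25 gives m = 19 (and n = -4).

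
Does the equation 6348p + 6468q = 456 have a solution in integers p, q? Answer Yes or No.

By Bézout, 6348p + 6468q = 456 has integer solutions iff gcd(6348, 6468) | 456.
Euclid: 6468 = 1·6348 + 120; 6348 = 52·120 + 108; 120 = 1·108 + 12; 108 = 9·12 + 0. gcd = 12; 456 mod 12 = 0. Yes.

Yes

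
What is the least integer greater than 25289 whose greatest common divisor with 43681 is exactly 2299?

27588

gcd(x, 43681) = 2299 forces 2299 | x; write x = 2299s. Then gcd(2299s, 2299·19) = 2299·gcd(s, 19), so need gcd(s, 19) = 1.
2299s > 25289 gives s ≥ 12. The least s ≥ 12 coprime to 19 is 12, so x = 2299·12 = 27588.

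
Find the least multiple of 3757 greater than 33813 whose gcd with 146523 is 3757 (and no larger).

37570

Multiples of 3757 above 33813: 3757·10, 3757·11, … . Need the cofactor coprime to 146523/3757 = 39.
Checking s = 10, 11, … the first with gcd(s, 39) = 1 is s = 10, giving 37570.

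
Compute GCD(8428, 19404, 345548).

196

8428 = 2² · 7² · 43; 19404 = 2² · 3² · 7² · 11; 345548 = 2² · 7² · 41 · 43
gcd takes min exponent of each prime: 2² · 7² = 196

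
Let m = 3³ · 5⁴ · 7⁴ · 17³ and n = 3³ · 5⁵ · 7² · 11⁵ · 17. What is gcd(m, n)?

min exponent per shared prime: 3³ · 5⁴ · 7² · 17 = 14056875

14056875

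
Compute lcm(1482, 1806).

1482 = 2 · 3 · 13 · 19; 1806 = 2 · 3 · 7 · 43
max exponents: 2 · 3 · 7 · 13 · 19 · 43 = 446082

446082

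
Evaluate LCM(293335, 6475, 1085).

lcm(293335, 6475) = 293335·6475/gcd = 1899344125/35 = 54266975
lcm(54266975, 1085) = 54266975·1085/gcd = 58879667875/35 = 1682276225

1682276225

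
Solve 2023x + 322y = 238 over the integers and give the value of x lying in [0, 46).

Euclid: 2023 = 6·322 + 91; 322 = 3·91 + 49; 91 = 1·49 + 42; 49 = 1·42 + 7; 42 = 6·7 + 0 → gcd = 7; 238 = 7·34.
Back-substitution yields 2023·(-7) + 322·(44) = 7, so one solution is x = -7·34 = -238, y = 44·34 = 1496.
Solutions in x differ by 322/7 = 46; the one in [0, 46) is -238 mod 46 = 38.

38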